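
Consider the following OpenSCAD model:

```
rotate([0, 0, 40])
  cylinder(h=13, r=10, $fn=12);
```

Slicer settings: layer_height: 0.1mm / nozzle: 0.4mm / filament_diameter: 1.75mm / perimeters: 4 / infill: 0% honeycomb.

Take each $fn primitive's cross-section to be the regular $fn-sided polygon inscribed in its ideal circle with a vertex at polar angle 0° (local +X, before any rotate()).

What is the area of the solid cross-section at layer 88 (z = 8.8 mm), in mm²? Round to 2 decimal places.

At z = 8.8 mm: the r=10 cylinder contributes a regular 12-gon of circumradius 10 (area = (12/2)·10.000²·sin(360°/12) = 300.00 mm²); (whole slice rotated 40° about Z — lengths, areas and connectivity unchanged). Overall, the cross-section is a single solid region. Net area = 300.00 mm².

300.00 mm²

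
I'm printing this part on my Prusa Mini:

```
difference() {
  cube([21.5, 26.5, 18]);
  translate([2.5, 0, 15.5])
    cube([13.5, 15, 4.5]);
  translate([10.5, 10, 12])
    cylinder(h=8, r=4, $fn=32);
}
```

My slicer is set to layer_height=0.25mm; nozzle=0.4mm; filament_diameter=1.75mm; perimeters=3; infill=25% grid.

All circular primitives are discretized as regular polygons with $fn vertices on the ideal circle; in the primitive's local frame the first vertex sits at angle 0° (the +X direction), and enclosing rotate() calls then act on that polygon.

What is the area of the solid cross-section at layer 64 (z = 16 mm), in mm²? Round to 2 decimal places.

367.25 mm²

At z = 16 mm: the cube is present — its section is the full 21.5×26.5 rectangle (area 569.75 mm²); the 13.5×15 cube at (2.5, 0) contributes its full rectangle (area 202.50 mm²); the r=4 cylinder at (10.5, 10) gives a regular 32-gon of circumradius 4 (constant along its height) (area = (32/2)·4.000²·sin(360°/32) = 49.94 mm²); After the difference (first − rest): starting from the 21.5×26.5 cube (569.75 mm²), the 13.5×15 cube at (2.5, 0) lies inside it touching the edge (removes its full 202.50 mm²); the r=4 cylinder at (10.5, 10) misses the remaining region (no effect) — area = 367.25 mm². Overall, the cross-section is a single solid region. Net area = 367.25 mm².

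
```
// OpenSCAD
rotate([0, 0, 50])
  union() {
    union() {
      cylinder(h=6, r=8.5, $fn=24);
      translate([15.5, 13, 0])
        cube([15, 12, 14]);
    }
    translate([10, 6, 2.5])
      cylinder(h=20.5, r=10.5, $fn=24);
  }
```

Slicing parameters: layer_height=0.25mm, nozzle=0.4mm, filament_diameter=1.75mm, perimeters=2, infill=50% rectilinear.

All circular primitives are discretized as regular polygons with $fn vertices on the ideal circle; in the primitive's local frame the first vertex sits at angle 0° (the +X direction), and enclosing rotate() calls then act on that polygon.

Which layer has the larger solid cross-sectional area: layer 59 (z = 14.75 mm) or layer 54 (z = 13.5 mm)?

Layer 59 (z = 14.75): the cylinder does not reach this height (z outside [0, 6]); the cube at (15.5, 13) does not reach this height (z outside [0, 14]); Combining (union): nothing is present at this height; the r=10.5 cylinder at (10, 6) contributes a regular 24-gon of circumradius 10.5 (area = (24/2)·10.500²·sin(360°/24) = 342.42 mm²); Combining (union): only the r=10.5 cylinder at (10, 6) is present, so the union is just that shape — area = 342.42 mm²; (whole slice rotated 50° about Z — lengths, areas and connectivity unchanged). So its area = 342.42 mm². Layer 54 (z = 13.5): the cylinder does not reach this height (z outside [0, 6]); the cube at (15.5, 13) is present — its section is the full 15×12 rectangle (area 180.00 mm²); Combining (union): only the 15×12 cube at (15.5, 13) is present, so the union is just that shape — area = 180.00 mm²; the cylinder at (10, 6): section is a regular 24-gon, circumradius r=10.5 (area = (24/2)·10.500²·sin(360°/24) = 342.42 mm²); Combining (union): the regions partially overlap — summed areas 522.42 mm² minus the doubly-counted overlap 2.31 mm² gives 520.11 mm² — area = 520.11 mm²; (whole slice rotated 50° about Z — lengths, areas and connectivity unchanged). So its area = 520.11 mm². Layer 54 is larger (520.11 vs 342.42 mm²).

layer 54 (z = 13.5 mm)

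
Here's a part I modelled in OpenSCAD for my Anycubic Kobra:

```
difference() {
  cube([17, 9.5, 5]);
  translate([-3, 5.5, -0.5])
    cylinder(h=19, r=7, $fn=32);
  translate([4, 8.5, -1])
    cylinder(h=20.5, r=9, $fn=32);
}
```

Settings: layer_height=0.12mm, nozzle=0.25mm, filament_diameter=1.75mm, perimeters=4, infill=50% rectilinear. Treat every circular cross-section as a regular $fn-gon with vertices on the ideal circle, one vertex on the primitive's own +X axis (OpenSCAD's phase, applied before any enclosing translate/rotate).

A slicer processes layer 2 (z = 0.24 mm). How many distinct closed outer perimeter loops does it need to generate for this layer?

At z = 0.24 mm: the cube is present — its section is the full 17×9.5 rectangle; the r=7 cylinder at (-3, 5.5) contributes a regular 32-gon of circumradius 7; the r=9 cylinder at (4, 8.5) contributes a regular 32-gon of circumradius 9; After the difference (first − rest): starting from the 17×9.5 cube, the r=7 cylinder at (-3, 5.5) partially overlaps it — only the 31.71 mm² overlap (of its 152.95 mm²) is removed, clipping the outline; the r=9 cylinder at (4, 8.5) partially overlaps it — only the 77.55 mm² overlap (of its 252.84 mm²) is removed, clipping the outline — 1 connected region. The result has 1 disconnected region.

1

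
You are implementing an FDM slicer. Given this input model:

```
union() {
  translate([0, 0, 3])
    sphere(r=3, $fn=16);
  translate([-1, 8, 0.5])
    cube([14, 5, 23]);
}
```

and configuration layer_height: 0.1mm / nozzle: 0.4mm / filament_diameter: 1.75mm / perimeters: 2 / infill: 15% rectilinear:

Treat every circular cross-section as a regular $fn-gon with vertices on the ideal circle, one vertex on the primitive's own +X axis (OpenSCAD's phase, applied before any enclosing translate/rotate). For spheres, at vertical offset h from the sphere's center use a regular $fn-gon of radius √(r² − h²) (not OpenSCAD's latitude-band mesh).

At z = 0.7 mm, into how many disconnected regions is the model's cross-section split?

2

At z = 0.7 mm: the r=3 sphere slices to a regular 16-gon of circumradius 1.926 (√(r²−h²) with h=2.3 from center); the 14×5 cube at (-1, 8) contributes its full rectangle; Combining (union): the 2 present regions are separate (no shared area or edge), so areas and boundary lengths simply add and each stays a separate island — 2 connected regions. The result has 2 disconnected regions.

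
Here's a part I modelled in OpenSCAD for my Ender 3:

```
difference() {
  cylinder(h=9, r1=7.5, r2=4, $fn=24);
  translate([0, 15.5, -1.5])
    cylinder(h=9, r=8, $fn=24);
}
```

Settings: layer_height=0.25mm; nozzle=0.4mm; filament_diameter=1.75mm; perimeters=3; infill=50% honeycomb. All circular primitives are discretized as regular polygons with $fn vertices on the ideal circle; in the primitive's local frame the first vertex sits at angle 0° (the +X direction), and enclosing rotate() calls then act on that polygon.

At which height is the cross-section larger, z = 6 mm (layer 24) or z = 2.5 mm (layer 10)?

Layer 24 (z = 6): the cone (r1=7.5→r2=4) has section circumradius 5.167 here — a regular 24-gon (area = (24/2)·5.167²·sin(360°/24) = 82.91 mm²); the r=8 cylinder at (0, 15.5) gives a regular 24-gon of circumradius 8 (constant along its height) (area = (24/2)·8.000²·sin(360°/24) = 198.77 mm²); After the difference (first − rest): starting from the cone (82.91 mm²), the r=8 cylinder at (0, 15.5) misses the remaining region (no effect) — area = 82.91 mm². So its area = 82.91 mm². Layer 10 (z = 2.5): the cone (r1=7.5→r2=4) has section circumradius 6.528 here — a regular 24-gon (area = (24/2)·6.528²·sin(360°/24) = 132.35 mm²); the r=8 cylinder at (0, 15.5) contributes a regular 24-gon of circumradius 8 (area = (24/2)·8.000²·sin(360°/24) = 198.77 mm²); After the difference (first − rest): starting from the cone (132.35 mm²), the r=8 cylinder at (0, 15.5) misses the remaining region (no effect) — area = 132.35 mm². So its area = 132.35 mm². Layer 10 is larger (132.35 vs 82.91 mm²).

layer 10 (z = 2.5 mm)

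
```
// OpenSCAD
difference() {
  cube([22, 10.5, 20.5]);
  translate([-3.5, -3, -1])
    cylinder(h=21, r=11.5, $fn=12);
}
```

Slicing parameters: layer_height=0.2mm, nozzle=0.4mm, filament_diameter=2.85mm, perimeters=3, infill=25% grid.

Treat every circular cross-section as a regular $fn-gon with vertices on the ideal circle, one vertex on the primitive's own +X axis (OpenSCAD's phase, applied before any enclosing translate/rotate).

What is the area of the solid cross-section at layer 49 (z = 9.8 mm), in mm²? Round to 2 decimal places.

At z = 9.8 mm: the cube (footprint 22×10.5) is included at this height (area 231.00 mm²); the r=11.5 cylinder at (-3.5, -3) contributes a regular 12-gon of circumradius 11.5 (area = (12/2)·11.500²·sin(360°/12) = 396.75 mm²); Subtracting the remaining from the first: starting from the 22×10.5 cube (231.00 mm²), the r=11.5 cylinder at (-3.5, -3) partially overlaps it — only the 37.78 mm² overlap (of its 396.75 mm²) is removed, clipping the outline — area = 193.22 mm². Overall, the cross-section is a single solid region. Net area = 193.22 mm².

193.22 mm²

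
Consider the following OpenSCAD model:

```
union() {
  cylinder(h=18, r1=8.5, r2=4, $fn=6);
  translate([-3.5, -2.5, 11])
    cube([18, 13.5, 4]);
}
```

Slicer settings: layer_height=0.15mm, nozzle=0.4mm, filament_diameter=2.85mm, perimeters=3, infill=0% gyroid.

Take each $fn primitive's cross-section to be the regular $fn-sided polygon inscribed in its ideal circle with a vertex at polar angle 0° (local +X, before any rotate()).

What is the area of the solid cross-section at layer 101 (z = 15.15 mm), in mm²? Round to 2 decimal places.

57.70 mm²

At z = 15.15 mm: the cone (r1=8.5→r2=4) has section circumradius 4.713 here — a regular 6-gon (area = (6/2)·4.713²·sin(360°/6) = 57.70 mm²); the cube at (-3.5, -2.5) is not intersected at this z (z outside [11, 15]); Merging all regions: only the cone is present, so the union is just that shape — area = 57.70 mm². Overall, the cross-section is a single solid region. Net area = 57.70 mm².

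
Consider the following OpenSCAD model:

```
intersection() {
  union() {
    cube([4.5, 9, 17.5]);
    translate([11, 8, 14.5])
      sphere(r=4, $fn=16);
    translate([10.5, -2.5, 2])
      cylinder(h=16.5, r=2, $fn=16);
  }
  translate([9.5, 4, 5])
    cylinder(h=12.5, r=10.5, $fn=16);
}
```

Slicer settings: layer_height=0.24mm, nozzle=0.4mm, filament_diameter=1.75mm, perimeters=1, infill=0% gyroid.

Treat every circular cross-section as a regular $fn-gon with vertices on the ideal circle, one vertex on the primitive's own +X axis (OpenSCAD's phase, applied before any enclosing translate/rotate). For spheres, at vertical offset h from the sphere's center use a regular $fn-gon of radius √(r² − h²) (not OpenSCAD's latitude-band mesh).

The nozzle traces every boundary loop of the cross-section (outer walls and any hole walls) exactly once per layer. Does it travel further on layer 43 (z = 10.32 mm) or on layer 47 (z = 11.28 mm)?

Layer 43 (z = 10.32): the cube is present — its section is the full 4.5×9 rectangle (perimeter 27.00 mm); the sphere at (11, 8) is absent (|z−center|=4.180 > r=4); the r=2 cylinder at (10.5, -2.5) contributes a regular 16-gon of circumradius 2 (perimeter = 2·16·2.000·sin(180°/16) = 12.49 mm); Taking the union: the 2 present regions are separate (no shared area or edge), so areas and boundary lengths simply add and each stays a separate island — boundary = 39.49 mm; the cylinder at (9.5, 4): section is a regular 16-gon, circumradius r=10.5 (perimeter = 2·16·10.500·sin(180°/16) = 65.55 mm); Keeping only the common overlap: the r=10.5 cylinder at (9.5, 4) partially overlaps the result so far; clipping to the common part keeps 52.59 mm² — boundary = 39.17 mm. So its perimeter = 39.17 mm. Layer 47 (z = 11.28): the 4.5×9 cube contributes its full rectangle (perimeter 27.00 mm); the sphere at (11, 8): section is a regular 16-gon, circumradius = √(r²−h²) = √(4²−3.22²) = 2.373 (perimeter = 2·16·2.373·sin(180°/16) = 14.81 mm); the r=2 cylinder at (10.5, -2.5) contributes a regular 16-gon of circumradius 2 (perimeter = 2·16·2.000·sin(180°/16) = 12.49 mm); Merging all regions: the 3 present regions are separate (no shared area or edge), so areas and boundary lengths simply add and each stays a separate island — boundary = 54.30 mm; the r=10.5 cylinder at (9.5, 4) contributes a regular 16-gon of circumradius 10.5 (perimeter = 2·16·10.500·sin(180°/16) = 65.55 mm); Taking the intersection: the r=10.5 cylinder at (9.5, 4) partially overlaps that combined region; clipping to the common part keeps 69.83 mm² — boundary = 53.98 mm. So its perimeter = 53.98 mm. Layer 47 is larger (53.98 vs 39.17 mm).

layer 47 (z = 11.28 mm)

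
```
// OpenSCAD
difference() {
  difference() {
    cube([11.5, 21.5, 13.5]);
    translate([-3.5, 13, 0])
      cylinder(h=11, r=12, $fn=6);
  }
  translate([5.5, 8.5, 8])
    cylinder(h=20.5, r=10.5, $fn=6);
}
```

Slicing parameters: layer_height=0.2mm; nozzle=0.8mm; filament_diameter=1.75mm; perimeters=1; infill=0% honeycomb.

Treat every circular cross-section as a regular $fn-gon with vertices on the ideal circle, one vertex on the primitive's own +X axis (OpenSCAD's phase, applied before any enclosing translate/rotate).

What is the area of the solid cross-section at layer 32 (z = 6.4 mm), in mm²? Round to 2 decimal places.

At z = 6.4 mm: the cube is present — its section is the full 11.5×21.5 rectangle (area 247.25 mm²); the r=12 cylinder at (-3.5, 13) contributes a regular 6-gon of circumradius 12 (area = (6/2)·12.000²·sin(360°/6) = 374.12 mm²); Taking the first minus the rest: starting from the 11.5×21.5 cube (247.25 mm²), the r=12 cylinder at (-3.5, 13) partially overlaps it — only the 108.55 mm² overlap (of its 374.12 mm²) is removed, clipping the outline — area = 138.70 mm²; the cylinder at (5.5, 8.5) is not intersected at this z (z outside [8, 28.5]); After the difference (first − rest): none of the subtracted shapes is present at this height, so that combined region is unchanged — area = 138.70 mm². Overall, the cross-section is a single solid region. Net area = 138.70 mm².

138.70 mm²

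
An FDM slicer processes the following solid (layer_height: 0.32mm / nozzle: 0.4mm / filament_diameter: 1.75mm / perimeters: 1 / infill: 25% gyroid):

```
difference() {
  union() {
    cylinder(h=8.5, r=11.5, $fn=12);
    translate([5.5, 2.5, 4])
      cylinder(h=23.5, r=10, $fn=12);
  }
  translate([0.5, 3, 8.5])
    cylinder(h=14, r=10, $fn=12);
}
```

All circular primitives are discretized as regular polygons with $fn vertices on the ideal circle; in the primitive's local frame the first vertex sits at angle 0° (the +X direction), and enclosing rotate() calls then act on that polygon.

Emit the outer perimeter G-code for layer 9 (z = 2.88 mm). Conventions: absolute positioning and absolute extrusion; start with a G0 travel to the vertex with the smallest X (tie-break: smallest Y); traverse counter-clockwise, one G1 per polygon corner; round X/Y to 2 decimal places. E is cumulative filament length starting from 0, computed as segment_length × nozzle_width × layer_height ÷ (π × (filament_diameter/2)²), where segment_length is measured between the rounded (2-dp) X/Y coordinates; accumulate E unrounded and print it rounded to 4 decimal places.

At z = 2.88 mm: the cylinder: section is a regular 12-gon, circumradius r=11.5; the cylinder at (5.5, 2.5) is not intersected at this z (z outside [4, 27.5]); Merging all regions: only the r=11.5 cylinder is present, so the union is just that shape — 1 connected region; the cylinder at (0.5, 3) is absent (z outside [8.5, 22.5]); After the difference (first − rest): none of the subtracted shapes is present at this height, so that combined region is unchanged — 1 connected region. The outline is a single polygon with 12 vertices. Extrusion per mm of travel: 0.4 × 0.32 / (π × 0.875²) = 0.053216. Accumulating E over each segment gives final E = 3.8016.

G0 X-11.50 Y0.00 Z2.88
G1 X-9.96 Y-5.75 E0.3168
G1 X-5.75 Y-9.96 E0.6336
G1 X0.00 Y-11.50 E0.9504
G1 X5.75 Y-9.96 E1.2672
G1 X9.96 Y-5.75 E1.5840
G1 X11.50 Y0.00 E1.9008
G1 X9.96 Y5.75 E2.2176
G1 X5.75 Y9.96 E2.5344
G1 X0.00 Y11.50 E2.8512
G1 X-5.75 Y9.96 E3.1680
G1 X-9.96 Y5.75 E3.4848
G1 X-11.50 Y0.00 E3.8016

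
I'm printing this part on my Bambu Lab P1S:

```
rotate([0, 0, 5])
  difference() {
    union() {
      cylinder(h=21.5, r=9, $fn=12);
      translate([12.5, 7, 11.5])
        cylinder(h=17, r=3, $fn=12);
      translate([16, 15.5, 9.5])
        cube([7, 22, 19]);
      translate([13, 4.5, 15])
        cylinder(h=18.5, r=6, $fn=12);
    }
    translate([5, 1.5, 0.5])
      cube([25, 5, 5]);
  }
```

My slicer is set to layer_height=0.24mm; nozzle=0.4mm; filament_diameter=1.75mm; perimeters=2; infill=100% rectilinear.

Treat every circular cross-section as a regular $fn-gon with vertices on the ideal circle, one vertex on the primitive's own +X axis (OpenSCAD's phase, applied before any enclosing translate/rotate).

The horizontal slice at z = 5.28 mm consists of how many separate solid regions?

At z = 5.28 mm: the r=9 cylinder gives a regular 12-gon of circumradius 9 (constant along its height); the cylinder at (12.5, 7) is not intersected at this z (z outside [11.5, 28.5]); the cube at (16, 15.5) is not intersected at this z (z outside [9.5, 28.5]); the cylinder at (13, 4.5) is absent (z outside [15, 33.5]); Taking the union: only the r=9 cylinder is present, so the union is just that shape — 1 connected region; the 25×5 cube at (5, 1.5) contributes its full rectangle; Taking the first minus the rest: starting from that combined region, the 25×5 cube at (5, 1.5) partially overlaps it — only the 13.18 mm² overlap (of its 125.00 mm²) is removed, clipping the outline — 1 connected region; (whole slice rotated 5° about Z — lengths, areas and connectivity unchanged). The result has 1 disconnected region.

1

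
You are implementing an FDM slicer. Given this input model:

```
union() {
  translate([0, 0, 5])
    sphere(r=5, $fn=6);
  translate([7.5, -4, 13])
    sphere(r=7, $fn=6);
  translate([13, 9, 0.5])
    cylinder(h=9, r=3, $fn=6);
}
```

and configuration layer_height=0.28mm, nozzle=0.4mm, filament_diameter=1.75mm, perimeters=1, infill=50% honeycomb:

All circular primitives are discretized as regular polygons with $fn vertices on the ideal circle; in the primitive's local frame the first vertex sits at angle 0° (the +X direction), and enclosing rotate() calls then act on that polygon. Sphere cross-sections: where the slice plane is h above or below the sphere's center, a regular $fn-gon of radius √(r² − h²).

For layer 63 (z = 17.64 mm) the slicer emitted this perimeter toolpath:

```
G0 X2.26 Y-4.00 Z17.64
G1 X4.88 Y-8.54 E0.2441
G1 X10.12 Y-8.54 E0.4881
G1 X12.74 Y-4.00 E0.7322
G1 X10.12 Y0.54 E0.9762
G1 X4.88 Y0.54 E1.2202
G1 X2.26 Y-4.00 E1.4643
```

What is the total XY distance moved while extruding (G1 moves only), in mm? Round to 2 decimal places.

31.45 mm

Sum the Euclidean lengths of each G1 segment: total = 31.45 mm.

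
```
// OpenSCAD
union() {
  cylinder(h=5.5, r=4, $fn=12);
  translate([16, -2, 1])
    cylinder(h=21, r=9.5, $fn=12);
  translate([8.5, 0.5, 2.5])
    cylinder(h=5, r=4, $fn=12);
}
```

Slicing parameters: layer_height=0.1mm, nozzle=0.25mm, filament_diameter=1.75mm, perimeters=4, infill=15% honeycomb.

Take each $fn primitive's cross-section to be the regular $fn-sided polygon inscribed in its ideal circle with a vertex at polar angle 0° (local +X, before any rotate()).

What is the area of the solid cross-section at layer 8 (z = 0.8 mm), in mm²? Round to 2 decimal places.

48.00 mm²

At z = 0.8 mm: the r=4 cylinder gives a regular 12-gon of circumradius 4 (constant along its height) (area = (12/2)·4.000²·sin(360°/12) = 48.00 mm²); the cylinder at (16, -2) is absent (z outside [1, 22]); the cylinder at (8.5, 0.5) does not reach this height (z outside [2.5, 7.5]); Combining (union): only the r=4 cylinder is present, so the union is just that shape — area = 48.00 mm². Overall, the cross-section is a single solid region. Net area = 48.00 mm².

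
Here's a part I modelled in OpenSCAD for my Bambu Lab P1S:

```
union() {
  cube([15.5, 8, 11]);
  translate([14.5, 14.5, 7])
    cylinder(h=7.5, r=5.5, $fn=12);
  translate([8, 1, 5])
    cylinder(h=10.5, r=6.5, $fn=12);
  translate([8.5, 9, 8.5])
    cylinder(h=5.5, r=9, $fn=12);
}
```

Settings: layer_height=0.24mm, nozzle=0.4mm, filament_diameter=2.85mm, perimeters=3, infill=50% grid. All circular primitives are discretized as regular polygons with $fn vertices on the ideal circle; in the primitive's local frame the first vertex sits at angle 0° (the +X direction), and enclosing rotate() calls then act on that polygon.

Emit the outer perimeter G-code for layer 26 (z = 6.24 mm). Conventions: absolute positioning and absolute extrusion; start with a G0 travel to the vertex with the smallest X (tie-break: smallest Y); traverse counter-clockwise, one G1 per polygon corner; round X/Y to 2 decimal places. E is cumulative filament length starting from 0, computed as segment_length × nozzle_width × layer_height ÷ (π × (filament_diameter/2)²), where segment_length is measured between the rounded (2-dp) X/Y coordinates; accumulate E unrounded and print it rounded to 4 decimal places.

At z = 6.24 mm: the cube is present — its section is the full 15.5×8 rectangle; the cylinder at (14.5, 14.5) is not intersected at this z (z outside [7, 14.5]); the r=6.5 cylinder at (8, 1) gives a regular 12-gon of circumradius 6.5 (constant along its height); the cylinder at (8.5, 9) is absent (z outside [8.5, 14]); Taking the union: the regions partially overlap (shared area 76.11 mm²), so overlapping operands fuse into one piece — 1 connected region. The outline is a single polygon with 11 vertices. Extrusion per mm of travel: 0.4 × 0.24 / (π × 1.425²) = 0.015048. Accumulating E over each segment gives final E = 0.7924.

G0 X0.00 Y0.00 Z6.24
G1 X1.77 Y0.00 E0.0266
G1 X2.37 Y-2.25 E0.0617
G1 X4.75 Y-4.63 E0.1123
G1 X8.00 Y-5.50 E0.1630
G1 X11.25 Y-4.63 E0.2136
G1 X13.63 Y-2.25 E0.2642
G1 X14.23 Y0.00 E0.2993
G1 X15.50 Y0.00 E0.3184
G1 X15.50 Y8.00 E0.4388
G1 X0.00 Y8.00 E0.6720
G1 X0.00 Y0.00 E0.7924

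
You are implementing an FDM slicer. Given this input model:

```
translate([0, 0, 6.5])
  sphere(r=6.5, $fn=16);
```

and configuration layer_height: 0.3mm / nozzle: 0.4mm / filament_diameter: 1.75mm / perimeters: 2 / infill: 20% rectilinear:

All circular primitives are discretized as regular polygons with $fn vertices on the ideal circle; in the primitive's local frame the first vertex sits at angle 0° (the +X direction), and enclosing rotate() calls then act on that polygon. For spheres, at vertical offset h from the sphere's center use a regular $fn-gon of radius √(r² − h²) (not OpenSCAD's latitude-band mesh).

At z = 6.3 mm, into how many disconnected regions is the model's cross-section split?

1

At z = 6.3 mm: the r=6.5 sphere slices to a regular 16-gon of circumradius 6.497 (√(r²−h²) with h=0.2 from center). The result has 1 disconnected region.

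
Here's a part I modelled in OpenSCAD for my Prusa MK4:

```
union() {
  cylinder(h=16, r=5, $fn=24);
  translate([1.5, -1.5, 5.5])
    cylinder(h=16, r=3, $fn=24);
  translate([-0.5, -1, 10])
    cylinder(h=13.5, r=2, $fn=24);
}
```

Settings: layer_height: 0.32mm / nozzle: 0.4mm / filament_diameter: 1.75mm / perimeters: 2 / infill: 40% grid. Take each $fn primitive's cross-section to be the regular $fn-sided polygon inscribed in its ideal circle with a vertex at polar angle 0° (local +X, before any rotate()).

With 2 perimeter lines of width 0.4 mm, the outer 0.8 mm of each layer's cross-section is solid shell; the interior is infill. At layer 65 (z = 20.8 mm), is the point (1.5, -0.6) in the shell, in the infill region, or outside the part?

At z = 20.8 mm: the cylinder is absent (z outside [0, 16]); the cylinder at (1.5, -1.5): section is a regular 24-gon, circumradius r=3; the cylinder at (-0.5, -1): section is a regular 24-gon, circumradius r=2; Merging all regions: the regions partially overlap (shared area 8.92 mm²), so overlapping operands fuse into one piece — 1 connected region. Overall, the cross-section is a single solid region. The nearest boundary edge runs (0.72, 1.40)→(1.50, 1.50); distance from the point to it = 2.08 mm. The point is inside the cross-section and 2.08 mm from the nearest boundary — more than the 0.8 mm shell width (2 × 0.4), so it's in the infill interior.

infill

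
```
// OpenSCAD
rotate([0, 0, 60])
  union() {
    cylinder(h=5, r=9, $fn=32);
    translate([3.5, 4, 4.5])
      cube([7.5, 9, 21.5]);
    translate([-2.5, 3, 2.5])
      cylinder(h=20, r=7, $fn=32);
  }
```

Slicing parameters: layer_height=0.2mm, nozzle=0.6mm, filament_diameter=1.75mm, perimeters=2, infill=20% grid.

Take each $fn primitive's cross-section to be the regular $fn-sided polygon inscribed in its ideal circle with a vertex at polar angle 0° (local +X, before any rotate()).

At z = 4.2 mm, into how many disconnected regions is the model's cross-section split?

1

At z = 4.2 mm: the r=9 cylinder contributes a regular 32-gon of circumradius 9; the cube at (3.5, 4) is not intersected at this z (z outside [4.5, 26]); the cylinder at (-2.5, 3): section is a regular 32-gon, circumradius r=7; Merging all regions: the regions partially overlap (shared area 132.70 mm²), so overlapping operands fuse into one piece — 1 connected region; (whole slice rotated 60° about Z — lengths, areas and connectivity unchanged). The result has 1 disconnected region.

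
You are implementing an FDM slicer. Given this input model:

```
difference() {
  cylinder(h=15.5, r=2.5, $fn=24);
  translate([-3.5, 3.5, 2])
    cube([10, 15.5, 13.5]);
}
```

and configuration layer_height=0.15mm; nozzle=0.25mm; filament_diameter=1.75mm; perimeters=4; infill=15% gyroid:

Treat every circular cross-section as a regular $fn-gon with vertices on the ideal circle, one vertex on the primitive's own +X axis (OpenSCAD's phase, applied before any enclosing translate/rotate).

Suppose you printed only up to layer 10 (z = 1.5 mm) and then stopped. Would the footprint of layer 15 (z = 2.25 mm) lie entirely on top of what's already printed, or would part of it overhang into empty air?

Compare the two slices. At z = 1.5: the r=2.5 cylinder contributes a regular 24-gon of circumradius 2.5 (area = (24/2)·2.500²·sin(360°/24) = 19.41 mm²); the cube at (-3.5, 3.5) does not reach this height (z outside [2, 15.5]); Taking the first minus the rest: none of the subtracted shapes is present at this height, so the r=2.5 cylinder is unchanged — area = 19.41 mm². At z = 2.25: the cylinder: section is a regular 24-gon, circumradius r=2.5 (area = (24/2)·2.500²·sin(360°/24) = 19.41 mm²); the cube at (-3.5, 3.5) (footprint 10×15.5) is included at this height (area 155.00 mm²); After the difference (first − rest): starting from the r=2.5 cylinder (19.41 mm²), the 10×15.5 cube at (-3.5, 3.5) misses the remaining region (no effect) — area = 19.41 mm². Checking containment: the cross-section at z = 2.25 is a subset of the cross-section at z = 1.5.

entirely on top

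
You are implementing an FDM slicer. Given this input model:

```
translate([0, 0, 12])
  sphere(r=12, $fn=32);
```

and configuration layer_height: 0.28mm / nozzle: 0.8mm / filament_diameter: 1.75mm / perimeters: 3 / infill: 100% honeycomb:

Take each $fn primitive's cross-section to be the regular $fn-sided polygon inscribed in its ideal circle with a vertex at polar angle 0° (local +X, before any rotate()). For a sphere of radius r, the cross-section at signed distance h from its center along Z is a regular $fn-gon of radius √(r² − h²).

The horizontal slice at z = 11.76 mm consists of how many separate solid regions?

1

At z = 11.76 mm: the r=12 sphere contributes a regular 32-gon of circumradius √(12²−0.24²) = 11.998. The result has 1 disconnected region.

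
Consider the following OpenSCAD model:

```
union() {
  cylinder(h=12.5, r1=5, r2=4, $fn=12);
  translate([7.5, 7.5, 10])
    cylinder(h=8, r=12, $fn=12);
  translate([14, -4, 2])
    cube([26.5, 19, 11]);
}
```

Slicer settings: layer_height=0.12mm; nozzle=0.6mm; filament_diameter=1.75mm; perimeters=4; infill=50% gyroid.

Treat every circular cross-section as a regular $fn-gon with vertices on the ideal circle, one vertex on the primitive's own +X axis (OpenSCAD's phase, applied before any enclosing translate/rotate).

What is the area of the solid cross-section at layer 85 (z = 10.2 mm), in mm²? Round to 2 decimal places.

885.66 mm²

At z = 10.2 mm: the cone (r1=5→r2=4) has section circumradius 4.184 here — a regular 12-gon (area = (12/2)·4.184²·sin(360°/12) = 52.52 mm²); the cylinder at (7.5, 7.5): section is a regular 12-gon, circumradius r=12 (area = (12/2)·12.000²·sin(360°/12) = 432.00 mm²); the 26.5×19 cube at (14, -4) contributes its full rectangle (area 503.50 mm²); Merging all regions: the regions partially overlap — summed areas 988.02 mm² minus the doubly-counted overlap 102.35 mm² gives 885.66 mm² — area = 885.66 mm². Overall, the cross-section is a single solid region. Net area = 885.66 mm².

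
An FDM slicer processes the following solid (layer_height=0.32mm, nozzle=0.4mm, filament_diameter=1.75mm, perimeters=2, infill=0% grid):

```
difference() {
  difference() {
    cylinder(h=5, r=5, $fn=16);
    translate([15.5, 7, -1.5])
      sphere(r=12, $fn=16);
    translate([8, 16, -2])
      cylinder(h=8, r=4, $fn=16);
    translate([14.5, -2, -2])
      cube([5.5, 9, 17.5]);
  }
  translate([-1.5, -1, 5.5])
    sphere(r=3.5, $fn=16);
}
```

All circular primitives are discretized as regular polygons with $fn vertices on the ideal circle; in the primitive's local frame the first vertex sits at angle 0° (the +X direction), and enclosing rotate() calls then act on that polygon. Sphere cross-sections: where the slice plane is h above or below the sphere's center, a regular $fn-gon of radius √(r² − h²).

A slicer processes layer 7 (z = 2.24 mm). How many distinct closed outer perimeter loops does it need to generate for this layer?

At z = 2.24 mm: the r=5 cylinder gives a regular 16-gon of circumradius 5 (constant along its height); the r=12 sphere at (15.5, 7) slices to a regular 16-gon of circumradius 11.402 (√(r²−h²) with h=3.74 from center); the cylinder at (8, 16): section is a regular 16-gon, circumradius r=4; the cube at (14.5, -2) is present — its section is the full 5.5×9 rectangle; Subtracting the remaining from the first: starting from the r=5 cylinder, the r=12 sphere at (15.5, 7) misses the remaining region (no effect); the r=4 cylinder at (8, 16) misses the remaining region (no effect); the 5.5×9 cube at (14.5, -2) misses the remaining region (no effect) — 1 connected region; the r=3.5 sphere at (-1.5, -1) contributes a regular 16-gon of circumradius √(3.5²−3.26²) = 1.274; After the difference (first − rest): starting from that combined region, the r=3.5 sphere at (-1.5, -1) lies wholly inside it (removes its full 4.97 mm² and its 7.95 mm outline becomes a hole wall) — 1 connected region with 1 hole. The result has 1 disconnected region.

1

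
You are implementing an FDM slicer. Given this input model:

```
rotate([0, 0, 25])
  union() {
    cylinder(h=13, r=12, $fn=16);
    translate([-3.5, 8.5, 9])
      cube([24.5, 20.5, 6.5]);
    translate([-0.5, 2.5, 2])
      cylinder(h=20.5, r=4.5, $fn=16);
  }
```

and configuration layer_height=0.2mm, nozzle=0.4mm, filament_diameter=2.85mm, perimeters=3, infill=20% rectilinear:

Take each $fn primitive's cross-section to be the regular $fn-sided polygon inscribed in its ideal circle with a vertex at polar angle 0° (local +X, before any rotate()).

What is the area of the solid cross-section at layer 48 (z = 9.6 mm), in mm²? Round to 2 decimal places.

913.09 mm²

At z = 9.6 mm: the r=12 cylinder gives a regular 16-gon of circumradius 12 (constant along its height) (area = (16/2)·12.000²·sin(360°/16) = 440.85 mm²); the cube at (-3.5, 8.5) is present — its section is the full 24.5×20.5 rectangle (area 502.25 mm²); the r=4.5 cylinder at (-0.5, 2.5) contributes a regular 16-gon of circumradius 4.5 (area = (16/2)·4.500²·sin(360°/16) = 61.99 mm²); Taking the union: the regions partially overlap — summed areas 1005.10 mm² minus the doubly-counted overlap 92.01 mm² gives 913.09 mm² — area = 913.09 mm²; (whole slice rotated 25° about Z — lengths, areas and connectivity unchanged). Overall, the cross-section is a single solid region. Net area = 913.09 mm².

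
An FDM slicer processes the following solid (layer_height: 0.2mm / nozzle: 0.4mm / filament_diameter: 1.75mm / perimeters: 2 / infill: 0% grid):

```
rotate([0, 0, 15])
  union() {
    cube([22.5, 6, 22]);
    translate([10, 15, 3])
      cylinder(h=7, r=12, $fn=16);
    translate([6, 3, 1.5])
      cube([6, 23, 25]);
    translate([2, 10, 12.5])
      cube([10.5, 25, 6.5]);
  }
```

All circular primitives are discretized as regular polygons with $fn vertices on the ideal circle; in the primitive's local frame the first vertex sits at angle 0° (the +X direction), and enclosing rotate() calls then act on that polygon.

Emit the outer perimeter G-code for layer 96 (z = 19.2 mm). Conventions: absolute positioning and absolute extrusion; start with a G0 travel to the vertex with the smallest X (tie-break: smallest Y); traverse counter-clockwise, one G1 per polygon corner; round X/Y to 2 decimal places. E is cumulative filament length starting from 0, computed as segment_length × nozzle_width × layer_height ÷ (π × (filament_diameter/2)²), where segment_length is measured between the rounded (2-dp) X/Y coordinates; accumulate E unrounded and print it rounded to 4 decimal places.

At z = 19.2 mm: the cube (footprint 22.5×6) is included at this height; the cylinder at (10, 15) does not reach this height (z outside [3, 10]); the 6×23 cube at (6, 3) contributes its full rectangle; the cube at (2, 10) does not reach this height (z outside [12.5, 19]); Combining (union): the regions partially overlap (shared area 18.00 mm²), so overlapping operands fuse into one piece — 1 connected region; (rotated 15° about Z; rotation is an isometry so areas/perimeters/island counts are preserved). The outline is a single polygon with 8 vertices. Extrusion per mm of travel: 0.4 × 0.2 / (π × 0.875²) = 0.033260. Accumulating E over each segment gives final E = 3.2259.

G0 X-1.55 Y5.80 Z19.20
G1 X0.00 Y0.00 E0.1997
G1 X21.73 Y5.82 E0.9479
G1 X20.18 Y11.62 E1.1476
G1 X10.04 Y8.90 E1.4968
G1 X4.86 Y28.22 E2.1620
G1 X-0.93 Y26.67 E2.3614
G1 X4.24 Y7.35 E3.0266
G1 X-1.55 Y5.80 E3.2259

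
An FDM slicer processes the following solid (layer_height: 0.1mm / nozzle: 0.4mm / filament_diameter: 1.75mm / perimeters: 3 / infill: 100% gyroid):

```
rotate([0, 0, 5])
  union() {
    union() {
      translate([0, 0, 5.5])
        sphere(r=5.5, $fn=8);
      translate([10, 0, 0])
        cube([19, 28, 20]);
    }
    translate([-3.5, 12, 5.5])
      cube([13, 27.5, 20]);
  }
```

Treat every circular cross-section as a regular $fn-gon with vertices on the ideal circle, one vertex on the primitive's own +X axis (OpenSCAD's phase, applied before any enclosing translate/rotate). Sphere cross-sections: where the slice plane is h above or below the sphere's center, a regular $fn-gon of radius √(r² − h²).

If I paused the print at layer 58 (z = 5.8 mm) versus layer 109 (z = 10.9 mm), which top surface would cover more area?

Layer 58 (z = 5.8): the r=5.5 sphere slices to a regular 8-gon of circumradius 5.492 (√(r²−h²) with h=0.3 from center) (area = (8/2)·5.492²·sin(360°/8) = 85.31 mm²); the cube at (10, 0) (footprint 19×28) is included at this height (area 532.00 mm²); Merging all regions: the 2 present regions are separate (no shared area or edge), so areas and boundary lengths simply add and each stays a separate island — area = 617.31 mm²; the cube at (-3.5, 12) (footprint 13×27.5) is included at this height (area 357.50 mm²); Merging all regions: the 2 present regions are separate (no shared area or edge), so areas and boundary lengths simply add and each stays a separate island — area = 974.81 mm²; (whole slice rotated 5° about Z — lengths, areas and connectivity unchanged). So its area = 974.81 mm². Layer 109 (z = 10.9): the r=5.5 sphere contributes a regular 8-gon of circumradius √(5.5²−5.4²) = 1.044 (area = (8/2)·1.044²·sin(360°/8) = 3.08 mm²); the cube at (10, 0) is present — its section is the full 19×28 rectangle (area 532.00 mm²); Merging all regions: the 2 present regions are separate (no shared area or edge), so areas and boundary lengths simply add and each stays a separate island — area = 535.08 mm²; the cube at (-3.5, 12) is present — its section is the full 13×27.5 rectangle (area 357.50 mm²); Taking the union: the 2 present regions are separate (no shared area or edge), so areas and boundary lengths simply add and each stays a separate island — area = 892.58 mm²; (rotated 5° about Z; rotation is an isometry so areas/perimeters/island counts are preserved). So its area = 892.58 mm². Layer 58 is larger (974.81 vs 892.58 mm²).

layer 58 (z = 5.8 mm)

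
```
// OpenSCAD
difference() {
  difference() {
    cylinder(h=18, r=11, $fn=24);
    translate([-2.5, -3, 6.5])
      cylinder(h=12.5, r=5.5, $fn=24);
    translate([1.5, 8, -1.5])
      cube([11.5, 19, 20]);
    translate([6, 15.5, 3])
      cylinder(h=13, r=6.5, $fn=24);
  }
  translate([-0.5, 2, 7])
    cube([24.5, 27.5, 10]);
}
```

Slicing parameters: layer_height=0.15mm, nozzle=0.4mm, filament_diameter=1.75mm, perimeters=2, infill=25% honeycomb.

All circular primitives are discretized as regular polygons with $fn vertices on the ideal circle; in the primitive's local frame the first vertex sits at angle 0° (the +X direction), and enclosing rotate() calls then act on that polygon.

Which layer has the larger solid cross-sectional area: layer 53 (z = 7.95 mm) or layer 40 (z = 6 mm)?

Layer 53 (z = 7.95): the r=11 cylinder contributes a regular 24-gon of circumradius 11 (area = (24/2)·11.000²·sin(360°/24) = 375.81 mm²); the cylinder at (-2.5, -3): section is a regular 24-gon, circumradius r=5.5 (area = (24/2)·5.500²·sin(360°/24) = 93.95 mm²); the 11.5×19 cube at (1.5, 8) contributes its full rectangle (area 218.50 mm²); the r=6.5 cylinder at (6, 15.5) gives a regular 24-gon of circumradius 6.5 (constant along its height) (area = (24/2)·6.500²·sin(360°/24) = 131.22 mm²); Taking the first minus the rest: starting from the r=11 cylinder (375.81 mm²), the r=5.5 cylinder at (-2.5, -3) lies wholly inside it (removes its full 93.95 mm² and its 34.46 mm outline becomes a hole wall); the 11.5×19 cube at (1.5, 8) partially overlaps it — only the 10.68 mm² overlap (of its 218.50 mm²) is removed, clipping the outline; the r=6.5 cylinder at (6, 15.5) misses the remaining region (no effect) — area = 271.17 mm²; the cube at (-0.5, 2) is present — its section is the full 24.5×27.5 rectangle (area 673.75 mm²); Subtracting the remaining from the first: starting from that combined region (271.17 mm²), the 24.5×27.5 cube at (-0.5, 2) partially overlaps it — only the 66.01 mm² overlap (of its 673.75 mm²) is removed, clipping the outline — area = 205.16 mm². So its area = 205.16 mm². Layer 40 (z = 6): the r=11 cylinder contributes a regular 24-gon of circumradius 11 (area = (24/2)·11.000²·sin(360°/24) = 375.81 mm²); the cylinder at (-2.5, -3) is not intersected at this z (z outside [6.5, 19]); the cube at (1.5, 8) (footprint 11.5×19) is included at this height (area 218.50 mm²); the r=6.5 cylinder at (6, 15.5) gives a regular 24-gon of circumradius 6.5 (constant along its height) (area = (24/2)·6.500²·sin(360°/24) = 131.22 mm²); After the difference (first − rest): starting from the r=11 cylinder (375.81 mm²), the 11.5×19 cube at (1.5, 8) partially overlaps it — only the 10.68 mm² overlap (of its 218.50 mm²) is removed, clipping the outline; the r=6.5 cylinder at (6, 15.5) misses the remaining region (no effect) — area = 365.12 mm²; the cube at (-0.5, 2) is not intersected at this z (z outside [7, 17]); Taking the first minus the rest: none of the subtracted shapes is present at this height, so the result so far is unchanged — area = 365.12 mm². So its area = 365.12 mm². Layer 40 is larger (365.12 vs 205.16 mm²).

layer 40 (z = 6 mm)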